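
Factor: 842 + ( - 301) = 541= 541^1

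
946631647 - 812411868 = 134219779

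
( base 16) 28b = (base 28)n7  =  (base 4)22023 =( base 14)347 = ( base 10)651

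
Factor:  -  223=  - 223^1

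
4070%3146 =924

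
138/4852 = 69/2426 = 0.03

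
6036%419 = 170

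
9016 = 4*2254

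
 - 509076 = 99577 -608653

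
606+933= 1539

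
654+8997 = 9651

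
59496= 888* 67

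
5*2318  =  11590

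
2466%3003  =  2466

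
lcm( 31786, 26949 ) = 1239654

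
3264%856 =696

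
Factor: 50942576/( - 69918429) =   -  2^4*3^( - 1 )*7^( - 1 )*3183911^1*3329449^( - 1)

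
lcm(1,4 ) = 4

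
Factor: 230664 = 2^3*3^1*7^1 * 1373^1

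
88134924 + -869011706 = -780876782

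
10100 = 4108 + 5992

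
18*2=36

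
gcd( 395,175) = 5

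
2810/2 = 1405 = 1405.00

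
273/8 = 273/8 = 34.12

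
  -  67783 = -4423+-63360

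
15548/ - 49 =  - 318 + 34/49 =- 317.31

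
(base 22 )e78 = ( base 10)6938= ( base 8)15432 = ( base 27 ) 9dq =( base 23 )d2f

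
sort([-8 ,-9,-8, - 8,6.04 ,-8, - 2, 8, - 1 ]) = [ - 9,-8 ,  -  8, - 8, - 8,-2,-1,6.04,8] 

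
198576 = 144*1379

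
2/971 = 2/971 = 0.00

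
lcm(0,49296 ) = 0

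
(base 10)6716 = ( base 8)15074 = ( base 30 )7dq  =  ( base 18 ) 12D2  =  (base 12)3A78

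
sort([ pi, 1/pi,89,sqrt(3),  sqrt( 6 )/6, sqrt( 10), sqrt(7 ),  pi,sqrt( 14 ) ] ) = [1/pi,sqrt( 6)/6, sqrt( 3 ),sqrt(7 ), pi, pi, sqrt(10 ),sqrt(14), 89]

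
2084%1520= 564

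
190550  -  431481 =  - 240931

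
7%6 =1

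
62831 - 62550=281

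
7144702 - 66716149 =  - 59571447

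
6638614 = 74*89711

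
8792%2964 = 2864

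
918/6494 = 27/191=0.14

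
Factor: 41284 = 2^2 * 10321^1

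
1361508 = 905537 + 455971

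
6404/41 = 6404/41 = 156.20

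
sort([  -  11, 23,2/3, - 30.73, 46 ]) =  [- 30.73, - 11, 2/3, 23,46 ] 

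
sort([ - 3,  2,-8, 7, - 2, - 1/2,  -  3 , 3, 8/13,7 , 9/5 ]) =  [ - 8,  -  3 , - 3 , - 2,-1/2,8/13,9/5, 2,3,7, 7 ] 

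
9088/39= 9088/39 =233.03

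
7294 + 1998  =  9292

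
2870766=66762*43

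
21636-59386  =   - 37750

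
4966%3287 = 1679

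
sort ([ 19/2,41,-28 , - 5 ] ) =[ - 28 , - 5, 19/2, 41 ] 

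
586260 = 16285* 36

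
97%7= 6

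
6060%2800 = 460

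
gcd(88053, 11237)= 1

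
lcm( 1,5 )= 5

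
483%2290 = 483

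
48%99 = 48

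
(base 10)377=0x179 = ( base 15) 1A2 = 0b101111001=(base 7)1046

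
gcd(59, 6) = 1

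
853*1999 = 1705147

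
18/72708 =3/12118 =0.00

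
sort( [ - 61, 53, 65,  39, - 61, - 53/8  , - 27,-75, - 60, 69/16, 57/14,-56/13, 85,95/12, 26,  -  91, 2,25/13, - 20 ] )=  [ - 91, - 75,- 61, - 61, -60, - 27, - 20,  -  53/8, - 56/13, 25/13,2,  57/14,  69/16,95/12, 26,39,  53, 65, 85]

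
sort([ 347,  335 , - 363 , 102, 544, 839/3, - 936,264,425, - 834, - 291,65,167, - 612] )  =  [-936  , - 834,- 612, - 363, - 291,65, 102, 167,264, 839/3,335,347, 425,544 ] 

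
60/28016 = 15/7004 = 0.00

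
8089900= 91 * 88900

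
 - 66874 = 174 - 67048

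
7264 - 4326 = 2938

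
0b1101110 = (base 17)68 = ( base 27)42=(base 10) 110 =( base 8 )156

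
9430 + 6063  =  15493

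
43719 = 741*59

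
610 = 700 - 90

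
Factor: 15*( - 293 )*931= - 3^1*5^1*7^2*19^1*293^1 = - 4091745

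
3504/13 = 269 + 7/13 =269.54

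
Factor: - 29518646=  - 2^1*14759323^1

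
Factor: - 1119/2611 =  - 3/7 = - 3^1*7^(- 1)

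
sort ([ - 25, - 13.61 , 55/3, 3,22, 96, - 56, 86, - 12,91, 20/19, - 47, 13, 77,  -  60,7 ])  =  [-60,- 56, - 47,-25,  -  13.61 , - 12,20/19, 3 , 7, 13,55/3, 22, 77,86, 91, 96 ]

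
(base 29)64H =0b1010000111011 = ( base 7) 21046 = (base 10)5179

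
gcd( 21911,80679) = 1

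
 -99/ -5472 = 11/608  =  0.02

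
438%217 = 4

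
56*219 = 12264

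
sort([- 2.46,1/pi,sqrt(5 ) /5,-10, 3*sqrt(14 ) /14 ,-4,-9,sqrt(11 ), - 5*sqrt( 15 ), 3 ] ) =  [-5*sqrt(15 ), - 10, - 9,-4, - 2.46, 1/pi,sqrt(5 ) /5,3*sqrt( 14 )/14,3,  sqrt( 11 )] 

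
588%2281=588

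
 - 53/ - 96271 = 53/96271 = 0.00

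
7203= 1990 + 5213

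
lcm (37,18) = 666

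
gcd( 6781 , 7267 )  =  1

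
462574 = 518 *893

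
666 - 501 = 165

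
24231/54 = 8077/18= 448.72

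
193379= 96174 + 97205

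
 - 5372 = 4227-9599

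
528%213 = 102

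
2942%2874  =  68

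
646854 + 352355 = 999209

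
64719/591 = 109 + 100/197 = 109.51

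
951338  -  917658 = 33680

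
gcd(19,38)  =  19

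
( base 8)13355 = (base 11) 4456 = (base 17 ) 1354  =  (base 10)5869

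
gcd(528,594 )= 66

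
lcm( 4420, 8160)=106080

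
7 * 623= 4361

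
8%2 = 0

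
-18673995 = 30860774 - 49534769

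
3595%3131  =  464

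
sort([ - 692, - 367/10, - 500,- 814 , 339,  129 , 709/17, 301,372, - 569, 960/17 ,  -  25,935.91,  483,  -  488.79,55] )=[  -  814,-692 ,- 569, - 500, - 488.79, - 367/10,-25, 709/17,55, 960/17, 129, 301 , 339, 372, 483,  935.91]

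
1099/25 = 43 +24/25 = 43.96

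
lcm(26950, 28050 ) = 1374450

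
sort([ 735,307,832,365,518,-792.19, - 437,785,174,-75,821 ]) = [ - 792.19,-437,-75,174,307, 365,518, 735,785, 821,832] 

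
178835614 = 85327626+93507988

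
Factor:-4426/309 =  - 2^1*3^( - 1)*103^ ( - 1 )*2213^1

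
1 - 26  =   - 25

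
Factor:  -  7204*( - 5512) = 2^5*13^1*53^1*1801^1=39708448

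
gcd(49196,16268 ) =196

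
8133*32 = 260256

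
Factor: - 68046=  - 2^1*3^1*11^1*1031^1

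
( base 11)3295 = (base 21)9HD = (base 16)10f3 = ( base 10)4339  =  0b1000011110011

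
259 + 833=1092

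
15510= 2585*6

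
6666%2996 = 674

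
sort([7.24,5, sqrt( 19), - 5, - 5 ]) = [ - 5, - 5,sqrt(19),  5, 7.24]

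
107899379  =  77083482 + 30815897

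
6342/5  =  6342/5 = 1268.40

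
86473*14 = 1210622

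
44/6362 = 22/3181 = 0.01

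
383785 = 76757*5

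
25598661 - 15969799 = 9628862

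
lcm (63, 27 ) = 189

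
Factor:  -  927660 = - 2^2 * 3^1*5^1 * 15461^1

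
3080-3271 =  - 191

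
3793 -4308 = - 515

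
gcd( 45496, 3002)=2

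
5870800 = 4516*1300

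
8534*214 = 1826276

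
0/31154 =0 = 0.00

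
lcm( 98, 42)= 294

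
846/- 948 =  - 1+17/158 = - 0.89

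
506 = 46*11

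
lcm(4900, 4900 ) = 4900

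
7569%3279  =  1011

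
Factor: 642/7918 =3^1*37^( - 1) = 3/37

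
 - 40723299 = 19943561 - 60666860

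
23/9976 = 23/9976 = 0.00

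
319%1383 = 319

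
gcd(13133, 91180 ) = 1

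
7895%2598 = 101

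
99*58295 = 5771205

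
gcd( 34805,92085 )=5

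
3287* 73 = 239951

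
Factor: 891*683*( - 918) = -2^1*3^7*11^1*17^1*683^1 = - 558651654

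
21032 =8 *2629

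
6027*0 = 0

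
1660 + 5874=7534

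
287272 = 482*596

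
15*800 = 12000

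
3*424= 1272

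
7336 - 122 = 7214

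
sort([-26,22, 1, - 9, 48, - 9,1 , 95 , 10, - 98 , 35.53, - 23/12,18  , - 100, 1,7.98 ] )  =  [ - 100, - 98, - 26, - 9, - 9, - 23/12, 1, 1, 1,7.98,10, 18,22,35.53,48,  95 ]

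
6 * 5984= 35904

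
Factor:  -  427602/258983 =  - 2^1*3^1*7^1*10181^1*258983^(  -  1 )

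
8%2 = 0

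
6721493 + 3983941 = 10705434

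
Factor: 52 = 2^2*13^1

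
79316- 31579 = 47737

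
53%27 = 26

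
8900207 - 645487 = 8254720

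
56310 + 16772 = 73082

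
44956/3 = 44956/3=14985.33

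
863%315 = 233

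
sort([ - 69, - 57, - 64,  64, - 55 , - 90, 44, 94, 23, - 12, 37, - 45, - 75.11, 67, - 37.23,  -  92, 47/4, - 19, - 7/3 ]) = [ - 92, - 90, - 75.11, -69, - 64,-57, - 55,-45,-37.23, - 19, - 12, - 7/3,47/4,  23, 37, 44, 64, 67, 94]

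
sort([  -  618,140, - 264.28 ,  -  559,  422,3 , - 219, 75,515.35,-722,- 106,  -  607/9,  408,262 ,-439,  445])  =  [-722, - 618, - 559,-439, - 264.28,  -  219, - 106, - 607/9,  3,  75,  140,262  ,  408, 422,445,515.35] 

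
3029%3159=3029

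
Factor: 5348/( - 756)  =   - 191/27 = -3^( - 3)*191^1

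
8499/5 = 1699+4/5 = 1699.80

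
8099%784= 259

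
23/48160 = 23/48160 = 0.00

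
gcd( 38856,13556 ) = 4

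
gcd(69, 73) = 1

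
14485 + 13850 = 28335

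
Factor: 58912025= 5^2 * 1061^1*2221^1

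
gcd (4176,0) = 4176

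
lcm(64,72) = 576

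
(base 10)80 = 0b1010000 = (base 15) 55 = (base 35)2A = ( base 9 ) 88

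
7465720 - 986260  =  6479460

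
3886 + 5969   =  9855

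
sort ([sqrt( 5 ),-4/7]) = [ - 4/7,sqrt(5)] 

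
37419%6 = 3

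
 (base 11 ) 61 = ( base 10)67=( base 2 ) 1000011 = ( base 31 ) 25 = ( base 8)103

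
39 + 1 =40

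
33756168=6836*4938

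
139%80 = 59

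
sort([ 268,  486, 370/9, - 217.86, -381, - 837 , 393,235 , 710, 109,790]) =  [ - 837, - 381, - 217.86, 370/9,109,235,  268,393,486 , 710,790 ] 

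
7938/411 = 2646/137 = 19.31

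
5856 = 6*976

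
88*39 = 3432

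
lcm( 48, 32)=96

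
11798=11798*1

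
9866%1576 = 410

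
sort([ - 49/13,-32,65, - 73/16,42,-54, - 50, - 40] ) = [  -  54,  -  50, - 40, - 32, - 73/16, - 49/13, 42,65] 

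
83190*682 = 56735580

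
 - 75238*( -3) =225714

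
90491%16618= 7401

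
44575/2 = 22287 + 1/2 = 22287.50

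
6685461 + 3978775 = 10664236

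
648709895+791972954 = 1440682849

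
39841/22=1810 + 21/22 = 1810.95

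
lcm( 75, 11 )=825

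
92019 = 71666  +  20353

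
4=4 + 0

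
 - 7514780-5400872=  - 12915652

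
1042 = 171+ 871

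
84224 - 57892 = 26332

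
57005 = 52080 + 4925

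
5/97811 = 5/97811 = 0.00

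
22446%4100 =1946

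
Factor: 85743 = 3^2*7^1*1361^1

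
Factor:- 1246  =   - 2^1*7^1*89^1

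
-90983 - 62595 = -153578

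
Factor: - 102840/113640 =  - 857/947 = - 857^1*947^( - 1 ) 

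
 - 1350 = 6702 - 8052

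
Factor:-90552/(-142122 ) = 2^2*7^3*11^1*23687^( - 1 ) = 15092/23687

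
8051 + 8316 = 16367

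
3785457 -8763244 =-4977787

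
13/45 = 13/45 = 0.29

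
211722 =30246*7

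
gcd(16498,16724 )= 226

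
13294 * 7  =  93058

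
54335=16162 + 38173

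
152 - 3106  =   - 2954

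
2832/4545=944/1515 = 0.62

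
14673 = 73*201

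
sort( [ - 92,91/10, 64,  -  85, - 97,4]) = [ - 97, - 92, - 85, 4 , 91/10  ,  64] 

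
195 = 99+96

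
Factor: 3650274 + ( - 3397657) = 252617^1= 252617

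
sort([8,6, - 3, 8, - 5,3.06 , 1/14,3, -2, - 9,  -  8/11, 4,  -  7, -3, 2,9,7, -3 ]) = [ - 9,  -  7, - 5 ,  -  3, - 3,  -  3, - 2, - 8/11, 1/14,2,3, 3.06,4,6,7,8,8, 9 ] 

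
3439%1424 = 591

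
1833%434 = 97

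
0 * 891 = 0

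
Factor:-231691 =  - 41^1*5651^1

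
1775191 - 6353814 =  - 4578623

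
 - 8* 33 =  -264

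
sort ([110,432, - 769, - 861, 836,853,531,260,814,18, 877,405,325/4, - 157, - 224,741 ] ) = [ - 861, - 769, - 224, - 157,18,325/4,110,260,405,432,531,741,814,836,853 , 877] 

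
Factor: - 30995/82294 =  - 2^(  -  1 )*5^1*23^( - 1 )*1789^( - 1)*6199^1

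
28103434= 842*33377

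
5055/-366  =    -  1685/122 = - 13.81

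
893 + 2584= 3477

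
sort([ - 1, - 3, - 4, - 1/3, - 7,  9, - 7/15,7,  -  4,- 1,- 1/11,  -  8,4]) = [ - 8, - 7, - 4, - 4,- 3, -1,- 1, - 7/15,  -  1/3 , - 1/11, 4,7, 9]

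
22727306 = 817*27818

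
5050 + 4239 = 9289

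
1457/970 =1 + 487/970 = 1.50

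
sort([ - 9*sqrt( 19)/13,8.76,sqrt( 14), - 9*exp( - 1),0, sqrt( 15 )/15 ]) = [-9*exp(-1) , - 9*sqrt( 19)/13, 0 , sqrt(15 ) /15, sqrt(14),8.76]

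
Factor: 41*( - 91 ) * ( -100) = 373100 = 2^2 * 5^2 * 7^1* 13^1*41^1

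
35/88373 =35/88373 = 0.00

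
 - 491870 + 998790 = 506920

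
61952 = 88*704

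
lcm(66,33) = 66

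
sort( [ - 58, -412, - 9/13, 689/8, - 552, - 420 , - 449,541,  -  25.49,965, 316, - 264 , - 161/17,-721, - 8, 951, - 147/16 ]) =[ - 721, - 552, - 449, - 420, - 412,  -  264,-58,- 25.49, - 161/17,  -  147/16 , - 8, - 9/13,689/8 , 316 , 541, 951,965 ] 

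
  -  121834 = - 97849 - 23985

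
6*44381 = 266286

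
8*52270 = 418160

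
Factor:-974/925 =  - 2^1*5^( - 2)*37^(-1)*487^1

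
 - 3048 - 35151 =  - 38199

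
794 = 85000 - 84206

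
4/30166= 2/15083 = 0.00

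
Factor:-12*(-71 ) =852 =2^2*3^1* 71^1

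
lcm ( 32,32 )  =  32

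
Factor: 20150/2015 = 2^1*5^1= 10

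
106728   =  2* 53364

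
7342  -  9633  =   - 2291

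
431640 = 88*4905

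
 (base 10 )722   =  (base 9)882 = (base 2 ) 1011010010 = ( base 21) 1d8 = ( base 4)23102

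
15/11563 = 15/11563 = 0.00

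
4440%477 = 147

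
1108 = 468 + 640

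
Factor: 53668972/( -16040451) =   -  7666996/2291493=- 2^2*3^( - 1 )*29^( - 1)*26339^( - 1)*1916749^1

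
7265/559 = 7265/559 = 13.00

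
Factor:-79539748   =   - 2^2*19884937^1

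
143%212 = 143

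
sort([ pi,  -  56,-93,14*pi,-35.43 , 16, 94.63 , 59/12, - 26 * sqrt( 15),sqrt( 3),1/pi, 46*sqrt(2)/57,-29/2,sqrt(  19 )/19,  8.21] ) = [-26*sqrt( 15),  -  93,-56, - 35.43, - 29/2,  sqrt( 19)/19,1/pi,  46*sqrt( 2)/57,sqrt( 3),pi,  59/12,  8.21, 16,14*pi , 94.63]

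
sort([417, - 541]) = [-541, 417] 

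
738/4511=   738/4511 = 0.16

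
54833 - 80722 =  - 25889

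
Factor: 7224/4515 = 2^3*5^( - 1)= 8/5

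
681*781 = 531861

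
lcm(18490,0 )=0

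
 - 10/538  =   - 1 + 264/269 = - 0.02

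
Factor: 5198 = 2^1*23^1*113^1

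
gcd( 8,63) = 1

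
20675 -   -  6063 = 26738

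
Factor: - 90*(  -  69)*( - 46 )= - 2^2 * 3^3*5^1*23^2= -285660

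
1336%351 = 283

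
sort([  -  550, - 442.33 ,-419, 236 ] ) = [ - 550 ,-442.33, - 419, 236 ] 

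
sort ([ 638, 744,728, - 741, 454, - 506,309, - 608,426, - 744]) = [-744, - 741, - 608, - 506,309,426, 454,  638, 728, 744] 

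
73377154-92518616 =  - 19141462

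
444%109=8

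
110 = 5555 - 5445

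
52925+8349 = 61274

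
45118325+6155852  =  51274177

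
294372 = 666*442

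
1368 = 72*19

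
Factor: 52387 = 52387^1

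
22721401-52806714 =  - 30085313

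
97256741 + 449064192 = 546320933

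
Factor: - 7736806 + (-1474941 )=-9211747 =- 9211747^1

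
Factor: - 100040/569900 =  - 2^1*5^( - 1)*61^1*139^( - 1) = -122/695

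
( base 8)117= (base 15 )54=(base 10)79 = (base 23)3A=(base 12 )67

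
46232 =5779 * 8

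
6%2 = 0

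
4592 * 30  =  137760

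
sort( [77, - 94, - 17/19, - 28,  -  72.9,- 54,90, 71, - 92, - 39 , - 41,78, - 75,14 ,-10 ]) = [ - 94, - 92, - 75, - 72.9, - 54, - 41, - 39, - 28,  -  10, - 17/19,14,71,  77,78,90 ] 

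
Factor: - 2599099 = - 2599099^1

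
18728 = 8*2341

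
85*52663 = 4476355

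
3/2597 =3/2597   =  0.00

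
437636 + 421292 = 858928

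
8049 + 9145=17194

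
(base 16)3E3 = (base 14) 511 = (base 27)19n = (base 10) 995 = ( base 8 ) 1743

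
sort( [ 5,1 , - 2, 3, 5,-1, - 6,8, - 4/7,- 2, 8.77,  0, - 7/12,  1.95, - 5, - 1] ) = [ - 6,  -  5, - 2, - 2, - 1, - 1, - 7/12,  -  4/7 , 0, 1, 1.95,3,5,5,8,8.77 ] 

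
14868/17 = 874 + 10/17 = 874.59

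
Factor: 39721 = 11^1 * 23^1*157^1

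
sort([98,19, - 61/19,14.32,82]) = [-61/19, 14.32, 19 , 82,  98]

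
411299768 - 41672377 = 369627391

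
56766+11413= 68179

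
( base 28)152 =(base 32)SU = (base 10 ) 926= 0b1110011110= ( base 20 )266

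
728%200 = 128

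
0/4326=0 =0.00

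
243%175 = 68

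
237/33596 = 237/33596 = 0.01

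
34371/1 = 34371 = 34371.00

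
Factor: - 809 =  - 809^1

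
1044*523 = 546012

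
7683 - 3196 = 4487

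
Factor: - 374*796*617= - 183683368 = - 2^3*11^1*17^1*199^1*617^1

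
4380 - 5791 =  - 1411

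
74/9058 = 37/4529 = 0.01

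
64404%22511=19382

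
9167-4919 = 4248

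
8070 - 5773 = 2297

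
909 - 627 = 282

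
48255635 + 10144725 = 58400360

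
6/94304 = 3/47152 =0.00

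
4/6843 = 4/6843=0.00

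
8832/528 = 184/11 = 16.73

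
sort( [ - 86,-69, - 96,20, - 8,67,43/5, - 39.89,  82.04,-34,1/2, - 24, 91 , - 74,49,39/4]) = [ - 96,  -  86, - 74, - 69, - 39.89,- 34,-24 ,- 8,1/2, 43/5,39/4,20 , 49, 67,82.04, 91]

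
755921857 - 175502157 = 580419700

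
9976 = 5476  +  4500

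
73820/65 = 1135 + 9/13 = 1135.69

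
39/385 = 39/385= 0.10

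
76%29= 18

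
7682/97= 7682/97 = 79.20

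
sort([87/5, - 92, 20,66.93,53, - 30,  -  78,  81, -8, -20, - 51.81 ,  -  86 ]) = [- 92, - 86, - 78 ,-51.81  , - 30, - 20,-8, 87/5,20, 53,66.93, 81 ] 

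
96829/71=96829/71 = 1363.79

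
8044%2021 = 1981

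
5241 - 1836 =3405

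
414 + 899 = 1313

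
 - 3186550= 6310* ( - 505)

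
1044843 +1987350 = 3032193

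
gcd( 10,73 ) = 1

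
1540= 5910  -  4370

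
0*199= 0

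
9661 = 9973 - 312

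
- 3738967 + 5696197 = 1957230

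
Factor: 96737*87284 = 2^2*21821^1*96737^1 = 8443592308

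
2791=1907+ 884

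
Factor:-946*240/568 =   -  28380/71= - 2^2*3^1*5^1*11^1 * 43^1*71^( - 1)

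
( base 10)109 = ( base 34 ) 37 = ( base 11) 9A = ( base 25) 49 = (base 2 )1101101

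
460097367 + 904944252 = 1365041619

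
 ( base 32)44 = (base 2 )10000100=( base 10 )132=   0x84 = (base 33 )40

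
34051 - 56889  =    -  22838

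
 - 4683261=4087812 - 8771073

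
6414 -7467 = -1053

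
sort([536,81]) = [81,536]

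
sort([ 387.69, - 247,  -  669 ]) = [ - 669, - 247, 387.69]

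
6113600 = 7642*800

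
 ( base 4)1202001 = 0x1881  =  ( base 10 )6273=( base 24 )al9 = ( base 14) 2401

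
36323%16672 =2979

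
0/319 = 0 = 0.00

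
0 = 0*1240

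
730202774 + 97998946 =828201720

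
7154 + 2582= 9736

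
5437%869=223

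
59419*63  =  3743397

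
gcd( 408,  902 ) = 2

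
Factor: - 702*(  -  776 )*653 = 355723056 = 2^4 *3^3*13^1*97^1*653^1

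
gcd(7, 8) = 1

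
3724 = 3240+484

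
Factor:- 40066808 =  - 2^3*271^1*18481^1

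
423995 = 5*84799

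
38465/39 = 986 + 11/39 = 986.28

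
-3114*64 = -199296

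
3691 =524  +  3167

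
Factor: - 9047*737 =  - 11^1*67^1*83^1*109^1 = -  6667639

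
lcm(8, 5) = 40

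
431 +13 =444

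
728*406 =295568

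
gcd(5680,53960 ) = 2840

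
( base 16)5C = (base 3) 10102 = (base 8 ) 134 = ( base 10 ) 92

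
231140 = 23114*10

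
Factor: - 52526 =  - 2^1*26263^1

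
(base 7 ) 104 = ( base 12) 45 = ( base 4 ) 311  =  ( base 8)65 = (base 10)53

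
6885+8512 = 15397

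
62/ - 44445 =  - 1+44383/44445 = - 0.00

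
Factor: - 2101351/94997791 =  - 300193/13571113 = - 300193^1*13571113^( - 1)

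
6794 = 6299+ 495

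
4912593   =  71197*69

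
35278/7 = 5039 + 5/7 = 5039.71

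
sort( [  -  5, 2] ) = [-5, 2]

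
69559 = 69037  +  522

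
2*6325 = 12650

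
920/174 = 5+25/87=5.29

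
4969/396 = 12 + 217/396  =  12.55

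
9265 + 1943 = 11208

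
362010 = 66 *5485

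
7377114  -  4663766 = 2713348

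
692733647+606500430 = 1299234077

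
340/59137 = 340/59137 = 0.01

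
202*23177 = 4681754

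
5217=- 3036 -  - 8253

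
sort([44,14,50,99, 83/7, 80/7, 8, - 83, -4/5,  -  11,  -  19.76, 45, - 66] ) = [ - 83, -66,  -  19.76, -11, - 4/5, 8,  80/7, 83/7, 14,44, 45,50,99] 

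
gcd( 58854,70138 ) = 2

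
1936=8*242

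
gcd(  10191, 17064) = 237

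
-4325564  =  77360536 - 81686100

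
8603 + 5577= 14180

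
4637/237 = 4637/237=19.57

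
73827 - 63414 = 10413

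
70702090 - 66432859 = 4269231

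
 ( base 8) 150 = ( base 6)252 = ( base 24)48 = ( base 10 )104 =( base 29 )3H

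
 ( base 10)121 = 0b1111001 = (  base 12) A1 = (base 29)45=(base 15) 81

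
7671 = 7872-201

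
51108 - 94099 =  - 42991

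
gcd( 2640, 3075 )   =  15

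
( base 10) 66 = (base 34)1W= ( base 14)4A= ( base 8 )102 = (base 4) 1002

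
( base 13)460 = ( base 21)1EJ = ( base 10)754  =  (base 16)2f2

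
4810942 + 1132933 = 5943875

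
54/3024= 1/56   =  0.02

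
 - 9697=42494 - 52191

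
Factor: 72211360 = 2^5* 5^1*13^1*149^1 * 233^1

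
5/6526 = 5/6526  =  0.00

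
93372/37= 93372/37=2523.57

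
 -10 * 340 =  - 3400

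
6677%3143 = 391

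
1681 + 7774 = 9455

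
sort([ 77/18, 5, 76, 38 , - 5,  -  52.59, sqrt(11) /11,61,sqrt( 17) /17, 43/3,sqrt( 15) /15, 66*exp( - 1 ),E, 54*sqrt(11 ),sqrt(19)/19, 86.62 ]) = [ - 52.59 ,-5,sqrt ( 19) /19  ,  sqrt(17) /17 , sqrt(15) /15, sqrt(11) /11,E, 77/18, 5, 43/3, 66*exp( - 1), 38, 61 , 76 , 86.62, 54*sqrt( 11) ]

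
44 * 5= 220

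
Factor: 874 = 2^1*19^1 * 23^1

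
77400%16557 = 11172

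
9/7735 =9/7735=0.00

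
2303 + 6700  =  9003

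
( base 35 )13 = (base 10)38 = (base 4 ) 212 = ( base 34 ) 14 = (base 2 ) 100110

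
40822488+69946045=110768533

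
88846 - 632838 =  - 543992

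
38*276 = 10488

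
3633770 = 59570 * 61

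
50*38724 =1936200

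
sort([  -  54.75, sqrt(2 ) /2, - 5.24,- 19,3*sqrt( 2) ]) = [ - 54.75,- 19, - 5.24,sqrt( 2 )/2,3*sqrt( 2)]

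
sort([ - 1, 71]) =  [-1,71]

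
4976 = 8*622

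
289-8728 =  - 8439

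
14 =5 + 9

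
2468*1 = 2468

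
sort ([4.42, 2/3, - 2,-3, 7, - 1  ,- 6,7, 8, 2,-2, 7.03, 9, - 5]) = [  -  6 , - 5,-3 ,-2, - 2,  -  1,2/3, 2,4.42, 7, 7, 7.03, 8, 9]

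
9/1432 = 9/1432  =  0.01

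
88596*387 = 34286652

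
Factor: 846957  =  3^1*17^1*16607^1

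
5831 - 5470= 361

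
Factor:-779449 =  - 11^1*59^1*1201^1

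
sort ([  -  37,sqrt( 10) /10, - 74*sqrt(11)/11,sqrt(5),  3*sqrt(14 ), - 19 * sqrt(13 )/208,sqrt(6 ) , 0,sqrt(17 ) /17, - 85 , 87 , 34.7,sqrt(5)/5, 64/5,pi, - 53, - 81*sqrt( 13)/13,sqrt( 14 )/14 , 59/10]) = [  -  85,  -  53, - 37, - 81*sqrt(13 ) /13, - 74*sqrt( 11)/11 , - 19 * sqrt(13 ) /208, 0,sqrt(17 )/17,sqrt(14 )/14, sqrt ( 10 )/10,sqrt(5 ) /5,sqrt(5 ),sqrt( 6),pi, 59/10, 3*sqrt( 14), 64/5,34.7,87 ]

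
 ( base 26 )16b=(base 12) 5A3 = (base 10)843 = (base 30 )S3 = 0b1101001011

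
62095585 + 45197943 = 107293528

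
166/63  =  166/63 = 2.63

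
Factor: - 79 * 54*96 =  - 409536 = -2^6 * 3^4*79^1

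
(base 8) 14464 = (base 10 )6452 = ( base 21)ed5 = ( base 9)8758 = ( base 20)g2c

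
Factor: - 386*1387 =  - 535382 = - 2^1*19^1*73^1*193^1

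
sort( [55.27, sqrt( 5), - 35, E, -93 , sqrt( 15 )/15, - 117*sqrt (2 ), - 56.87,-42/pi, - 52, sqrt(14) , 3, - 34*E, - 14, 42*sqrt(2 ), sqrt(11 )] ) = [ - 117*sqrt( 2), - 93, - 34*E, - 56.87, - 52, - 35,  -  14,-42/pi,sqrt (15)/15, sqrt(5 ),  E, 3, sqrt( 11),sqrt(14), 55.27,  42*sqrt( 2)]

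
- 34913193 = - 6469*5397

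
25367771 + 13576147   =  38943918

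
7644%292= 52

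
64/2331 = 64/2331  =  0.03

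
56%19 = 18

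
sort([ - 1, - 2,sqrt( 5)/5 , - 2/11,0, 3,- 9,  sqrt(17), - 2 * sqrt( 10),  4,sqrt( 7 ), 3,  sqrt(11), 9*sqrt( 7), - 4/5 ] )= [ -9, - 2 * sqrt( 10 ), - 2, - 1, - 4/5,-2/11, 0, sqrt(5)/5,sqrt ( 7 ), 3 , 3,sqrt( 11 ), 4,sqrt( 17),9*sqrt( 7 )]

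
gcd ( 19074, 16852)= 22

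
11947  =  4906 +7041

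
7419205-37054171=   - 29634966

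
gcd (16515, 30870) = 45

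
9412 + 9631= 19043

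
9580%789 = 112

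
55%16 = 7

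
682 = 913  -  231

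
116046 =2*58023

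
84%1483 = 84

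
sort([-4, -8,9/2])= [-8, - 4,9/2]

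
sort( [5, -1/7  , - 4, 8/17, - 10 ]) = [-10 , - 4 , - 1/7 , 8/17 , 5]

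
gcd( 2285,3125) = 5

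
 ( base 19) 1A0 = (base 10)551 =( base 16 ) 227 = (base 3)202102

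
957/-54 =  -  319/18 =-17.72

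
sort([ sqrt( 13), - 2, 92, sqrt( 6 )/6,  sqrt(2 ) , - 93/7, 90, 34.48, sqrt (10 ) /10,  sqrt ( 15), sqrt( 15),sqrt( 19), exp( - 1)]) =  [ - 93/7, -2, sqrt ( 10) /10, exp( - 1), sqrt( 6)/6, sqrt( 2) , sqrt (13), sqrt( 15 ),sqrt(15), sqrt( 19 ), 34.48, 90,92]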